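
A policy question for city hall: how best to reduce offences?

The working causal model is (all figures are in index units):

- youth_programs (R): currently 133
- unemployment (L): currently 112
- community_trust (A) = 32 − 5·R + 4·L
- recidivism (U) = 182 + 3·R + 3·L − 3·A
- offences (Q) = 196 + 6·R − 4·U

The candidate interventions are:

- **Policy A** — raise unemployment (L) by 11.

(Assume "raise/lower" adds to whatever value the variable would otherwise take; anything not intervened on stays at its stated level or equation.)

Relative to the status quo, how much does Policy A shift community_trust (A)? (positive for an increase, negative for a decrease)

44

Baseline:
  R = 133
  L = 112
  A = 32 − 5·133 + 4·112 = -185
Policy A (L + 11):
  R = 133
  L = 112 + 11 = 123
  A = 32 − 5·133 + 4·123 = -141
Change in A: -141 − (-185) = 44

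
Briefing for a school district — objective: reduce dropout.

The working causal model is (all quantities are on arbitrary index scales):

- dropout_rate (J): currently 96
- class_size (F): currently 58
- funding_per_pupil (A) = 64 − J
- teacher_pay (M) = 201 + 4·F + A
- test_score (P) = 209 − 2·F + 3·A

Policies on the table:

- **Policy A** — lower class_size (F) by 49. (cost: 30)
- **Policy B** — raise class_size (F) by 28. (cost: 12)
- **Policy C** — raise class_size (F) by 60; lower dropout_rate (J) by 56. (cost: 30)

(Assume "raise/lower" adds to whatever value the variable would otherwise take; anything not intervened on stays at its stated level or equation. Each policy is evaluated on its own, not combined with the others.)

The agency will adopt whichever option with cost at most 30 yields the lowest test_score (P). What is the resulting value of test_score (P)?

-59

Policy A (F − 49):
  J = 96
  F = 58 − 49 = 9
  A = 64 − 96 = -32
  P = 209 − 2·9 + 3·(-32) = 95
Policy B (F + 28):
  J = 96
  F = 58 + 28 = 86
  A = 64 − 96 = -32
  P = 209 − 2·86 + 3·(-32) = -59
Policy C (F + 60, J − 56):
  J = 96 − 56 = 40
  F = 58 + 60 = 118
  A = 64 − 40 = 24
  P = 209 − 2·118 + 3·24 = 45
Comparing — Policy A: P=95, Policy B: P=-59, Policy C: P=45. Lowest is -59 (Policy B).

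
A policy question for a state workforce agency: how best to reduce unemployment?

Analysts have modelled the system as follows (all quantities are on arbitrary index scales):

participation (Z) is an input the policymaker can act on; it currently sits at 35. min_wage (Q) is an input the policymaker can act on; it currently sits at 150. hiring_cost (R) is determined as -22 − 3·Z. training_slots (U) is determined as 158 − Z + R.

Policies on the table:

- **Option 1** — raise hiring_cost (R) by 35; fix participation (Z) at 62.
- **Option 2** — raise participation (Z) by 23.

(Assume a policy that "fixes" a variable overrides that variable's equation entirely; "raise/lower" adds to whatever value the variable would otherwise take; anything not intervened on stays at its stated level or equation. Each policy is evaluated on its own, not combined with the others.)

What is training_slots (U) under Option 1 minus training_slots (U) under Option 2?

19

Option 1 (R + 35, Z := 62):
  Z = 62
  R = -22 − 3·62 (+35 from intervention) = -173
  U = 158 − 62 + (-173) = -77
Option 2 (Z + 23):
  Z = 35 + 23 = 58
  R = -22 − 3·58 = -196
  U = 158 − 58 + (-196) = -96
U: -77 − (-96) = 19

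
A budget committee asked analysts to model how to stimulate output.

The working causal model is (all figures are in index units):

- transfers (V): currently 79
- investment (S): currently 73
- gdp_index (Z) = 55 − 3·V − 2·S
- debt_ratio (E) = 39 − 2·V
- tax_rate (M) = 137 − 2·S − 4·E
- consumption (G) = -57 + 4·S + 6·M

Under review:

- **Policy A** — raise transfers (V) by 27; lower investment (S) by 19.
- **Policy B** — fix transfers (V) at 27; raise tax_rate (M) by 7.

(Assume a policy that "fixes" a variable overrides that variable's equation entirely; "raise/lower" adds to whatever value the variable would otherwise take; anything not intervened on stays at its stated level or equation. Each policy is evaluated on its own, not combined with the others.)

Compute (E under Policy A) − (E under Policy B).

Policy A (V + 27, S − 19):
  V = 79 + 27 = 106
  E = 39 − 2·106 = -173
Policy B (V := 27, M + 7):
  V = 27
  E = 39 − 2·27 = -15
E: -173 − (-15) = -158

-158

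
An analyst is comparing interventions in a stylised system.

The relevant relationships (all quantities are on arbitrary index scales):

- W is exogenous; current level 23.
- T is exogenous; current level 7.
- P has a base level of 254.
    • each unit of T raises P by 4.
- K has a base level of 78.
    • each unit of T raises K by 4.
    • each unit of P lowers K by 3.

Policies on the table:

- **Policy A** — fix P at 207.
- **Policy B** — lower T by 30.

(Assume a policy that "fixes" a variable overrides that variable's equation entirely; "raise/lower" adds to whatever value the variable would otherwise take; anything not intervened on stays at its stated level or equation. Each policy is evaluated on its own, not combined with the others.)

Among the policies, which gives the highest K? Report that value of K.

Policy A (P := 207):
  T = 7
  P = 207
  K = 78 + 4·7 − 3·207 = -515
Policy B (T − 30):
  T = 7 − 30 = -23
  P = 254 + 4·(-23) = 162
  K = 78 + 4·(-23) − 3·162 = -500
Comparing — Policy A: K=-515, Policy B: K=-500. Highest is -500 (Policy B).

-500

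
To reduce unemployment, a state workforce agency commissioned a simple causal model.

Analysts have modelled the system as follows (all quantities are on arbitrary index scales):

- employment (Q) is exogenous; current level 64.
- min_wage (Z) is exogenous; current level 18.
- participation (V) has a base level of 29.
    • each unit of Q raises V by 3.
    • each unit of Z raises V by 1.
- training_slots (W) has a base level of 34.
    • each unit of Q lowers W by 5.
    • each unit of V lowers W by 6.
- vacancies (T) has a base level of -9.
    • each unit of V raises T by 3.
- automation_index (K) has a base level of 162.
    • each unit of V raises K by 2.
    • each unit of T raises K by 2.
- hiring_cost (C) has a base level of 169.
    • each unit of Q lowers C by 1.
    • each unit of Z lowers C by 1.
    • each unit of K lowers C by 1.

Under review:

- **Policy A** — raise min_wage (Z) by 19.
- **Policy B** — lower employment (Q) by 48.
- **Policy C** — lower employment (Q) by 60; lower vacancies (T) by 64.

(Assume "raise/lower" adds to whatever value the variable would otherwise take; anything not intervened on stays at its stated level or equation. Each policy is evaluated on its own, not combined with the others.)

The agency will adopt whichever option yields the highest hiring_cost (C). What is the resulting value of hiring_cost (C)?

Policy A (Z + 19):
  Q = 64
  Z = 18 + 19 = 37
  V = 29 + 3·64 + 37 = 258
  T = -9 + 3·258 = 765
  K = 162 + 2·258 + 2·765 = 2208
  C = 169 − 64 − 37 − 2208 = -2140
Policy B (Q − 48):
  Q = 64 − 48 = 16
  Z = 18
  V = 29 + 3·16 + 18 = 95
  T = -9 + 3·95 = 276
  K = 162 + 2·95 + 2·276 = 904
  C = 169 − 16 − 18 − 904 = -769
Policy C (Q − 60, T − 64):
  Q = 64 − 60 = 4
  Z = 18
  V = 29 + 3·4 + 18 = 59
  T = -9 + 3·59 (−64 from intervention) = 104
  K = 162 + 2·59 + 2·104 = 488
  C = 169 − 4 − 18 − 488 = -341
Comparing — Policy A: C=-2140, Policy B: C=-769, Policy C: C=-341. Highest is -341 (Policy C).

-341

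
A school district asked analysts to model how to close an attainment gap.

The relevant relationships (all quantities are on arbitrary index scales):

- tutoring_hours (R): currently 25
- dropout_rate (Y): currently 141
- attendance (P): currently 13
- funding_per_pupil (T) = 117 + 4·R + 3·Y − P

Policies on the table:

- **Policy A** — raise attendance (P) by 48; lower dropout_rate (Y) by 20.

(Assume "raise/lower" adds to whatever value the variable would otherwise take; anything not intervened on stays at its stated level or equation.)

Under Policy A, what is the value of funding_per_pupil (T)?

519

Policy A (P + 48, Y − 20):
  R = 25
  Y = 141 − 20 = 121
  P = 13 + 48 = 61
  T = 117 + 4·25 + 3·121 − 61 = 519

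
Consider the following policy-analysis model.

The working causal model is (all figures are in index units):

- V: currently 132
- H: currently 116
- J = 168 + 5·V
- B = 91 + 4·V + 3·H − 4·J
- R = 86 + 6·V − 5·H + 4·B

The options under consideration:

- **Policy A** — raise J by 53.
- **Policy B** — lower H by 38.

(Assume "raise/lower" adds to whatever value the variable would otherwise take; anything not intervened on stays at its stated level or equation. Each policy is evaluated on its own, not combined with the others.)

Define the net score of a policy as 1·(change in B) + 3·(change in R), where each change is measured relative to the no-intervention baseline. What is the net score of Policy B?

-912

Baseline:
  V = 132
  H = 116
  J = 168 + 5·132 = 828
  B = 91 + 4·132 + 3·116 − 4·828 = -2345
  R = 86 + 6·132 − 5·116 + 4·(-2345) = -9082
Policy B (H − 38):
  V = 132
  H = 116 − 38 = 78
  J = 168 + 5·132 = 828
  B = 91 + 4·132 + 3·78 − 4·828 = -2459
  R = 86 + 6·132 − 5·78 + 4·(-2459) = -9348
ΔB = -2459 − (-2345) = -114; ΔR = -9348 − (-9082) = -266
Score = 1·(-114) + 3·(-266) = -912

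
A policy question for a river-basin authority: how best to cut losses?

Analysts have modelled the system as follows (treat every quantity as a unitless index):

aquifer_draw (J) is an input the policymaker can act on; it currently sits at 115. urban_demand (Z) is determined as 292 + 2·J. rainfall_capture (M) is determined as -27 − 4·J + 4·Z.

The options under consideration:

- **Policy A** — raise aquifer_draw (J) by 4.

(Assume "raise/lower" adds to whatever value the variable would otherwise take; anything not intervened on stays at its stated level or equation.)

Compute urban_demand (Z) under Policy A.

Policy A (J + 4):
  J = 115 + 4 = 119
  Z = 292 + 2·119 = 530

530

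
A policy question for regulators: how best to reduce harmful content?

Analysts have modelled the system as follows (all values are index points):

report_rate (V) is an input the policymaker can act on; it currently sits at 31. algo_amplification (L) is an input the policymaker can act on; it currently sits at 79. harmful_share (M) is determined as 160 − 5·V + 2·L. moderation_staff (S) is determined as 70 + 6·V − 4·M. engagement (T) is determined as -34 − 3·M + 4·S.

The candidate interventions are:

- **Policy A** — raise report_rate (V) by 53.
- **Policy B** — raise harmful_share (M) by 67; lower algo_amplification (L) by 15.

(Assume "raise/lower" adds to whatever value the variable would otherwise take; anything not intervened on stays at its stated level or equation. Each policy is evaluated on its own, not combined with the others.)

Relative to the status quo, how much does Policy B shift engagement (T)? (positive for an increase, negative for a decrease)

-703

Baseline:
  V = 31
  L = 79
  M = 160 − 5·31 + 2·79 = 163
  S = 70 + 6·31 − 4·163 = -396
  T = -34 − 3·163 + 4·(-396) = -2107
Policy B (M + 67, L − 15):
  V = 31
  L = 79 − 15 = 64
  M = 160 − 5·31 + 2·64 (+67 from intervention) = 200
  S = 70 + 6·31 − 4·200 = -544
  T = -34 − 3·200 + 4·(-544) = -2810
Change in T: -2810 − (-2107) = -703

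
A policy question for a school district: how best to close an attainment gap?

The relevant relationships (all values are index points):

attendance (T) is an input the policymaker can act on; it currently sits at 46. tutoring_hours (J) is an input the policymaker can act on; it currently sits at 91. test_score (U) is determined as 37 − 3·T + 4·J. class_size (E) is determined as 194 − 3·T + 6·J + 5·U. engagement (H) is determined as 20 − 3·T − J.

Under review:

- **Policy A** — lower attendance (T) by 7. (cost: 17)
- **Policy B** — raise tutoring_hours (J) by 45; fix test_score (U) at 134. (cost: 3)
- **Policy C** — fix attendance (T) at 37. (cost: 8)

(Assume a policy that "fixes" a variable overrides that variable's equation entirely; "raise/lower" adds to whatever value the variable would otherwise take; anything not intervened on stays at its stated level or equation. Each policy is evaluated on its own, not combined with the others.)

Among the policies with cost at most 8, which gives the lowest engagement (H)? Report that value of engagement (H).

Policy B (J + 45, U := 134):
  T = 46
  J = 91 + 45 = 136
  H = 20 − 3·46 − 136 = -254
Policy C (T := 37):
  T = 37
  J = 91
  H = 20 − 3·37 − 91 = -182
Comparing — Policy B: H=-254, Policy C: H=-182. Lowest is -254 (Policy B).

-254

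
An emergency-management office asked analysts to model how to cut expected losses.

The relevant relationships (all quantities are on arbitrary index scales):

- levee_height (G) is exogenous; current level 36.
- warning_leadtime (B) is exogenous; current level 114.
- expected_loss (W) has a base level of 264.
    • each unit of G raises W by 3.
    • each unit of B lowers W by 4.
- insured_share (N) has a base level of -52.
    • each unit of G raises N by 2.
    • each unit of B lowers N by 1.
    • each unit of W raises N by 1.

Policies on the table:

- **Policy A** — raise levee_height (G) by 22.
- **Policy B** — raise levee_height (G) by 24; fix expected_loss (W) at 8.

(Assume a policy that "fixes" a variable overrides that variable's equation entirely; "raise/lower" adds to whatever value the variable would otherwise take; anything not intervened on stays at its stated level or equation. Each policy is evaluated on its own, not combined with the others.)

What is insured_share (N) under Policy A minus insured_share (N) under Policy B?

-30

Policy A (G + 22):
  G = 36 + 22 = 58
  B = 114
  W = 264 + 3·58 − 4·114 = -18
  N = -52 + 2·58 − 114 + (-18) = -68
Policy B (G + 24, W := 8):
  G = 36 + 24 = 60
  B = 114
  W = 8
  N = -52 + 2·60 − 114 + 8 = -38
N: -68 − (-38) = -30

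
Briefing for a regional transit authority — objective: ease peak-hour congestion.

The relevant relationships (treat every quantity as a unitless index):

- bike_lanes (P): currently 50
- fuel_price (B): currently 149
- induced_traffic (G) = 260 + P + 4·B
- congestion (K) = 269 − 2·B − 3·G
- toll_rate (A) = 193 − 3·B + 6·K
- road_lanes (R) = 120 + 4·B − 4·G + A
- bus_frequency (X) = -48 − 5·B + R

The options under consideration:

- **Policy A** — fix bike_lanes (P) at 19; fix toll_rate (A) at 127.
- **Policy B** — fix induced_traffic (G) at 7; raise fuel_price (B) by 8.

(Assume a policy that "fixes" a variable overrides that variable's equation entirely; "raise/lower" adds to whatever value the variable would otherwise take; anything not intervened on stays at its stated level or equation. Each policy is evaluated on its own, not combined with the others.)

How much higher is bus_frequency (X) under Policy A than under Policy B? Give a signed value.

Policy A (P := 19, A := 127):
  P = 19
  B = 149
  G = 260 + 19 + 4·149 = 875
  K = 269 − 2·149 − 3·875 = -2654
  A = 127
  R = 120 + 4·149 − 4·875 + 127 = -2657
  X = -48 − 5·149 + (-2657) = -3450
Policy B (G := 7, B + 8):
  P = 50
  B = 149 + 8 = 157
  G = 7
  K = 269 − 2·157 − 3·7 = -66
  A = 193 − 3·157 + 6·(-66) = -674
  R = 120 + 4·157 − 4·7 + (-674) = 46
  X = -48 − 5·157 + 46 = -787
X: -3450 − (-787) = -2663

-2663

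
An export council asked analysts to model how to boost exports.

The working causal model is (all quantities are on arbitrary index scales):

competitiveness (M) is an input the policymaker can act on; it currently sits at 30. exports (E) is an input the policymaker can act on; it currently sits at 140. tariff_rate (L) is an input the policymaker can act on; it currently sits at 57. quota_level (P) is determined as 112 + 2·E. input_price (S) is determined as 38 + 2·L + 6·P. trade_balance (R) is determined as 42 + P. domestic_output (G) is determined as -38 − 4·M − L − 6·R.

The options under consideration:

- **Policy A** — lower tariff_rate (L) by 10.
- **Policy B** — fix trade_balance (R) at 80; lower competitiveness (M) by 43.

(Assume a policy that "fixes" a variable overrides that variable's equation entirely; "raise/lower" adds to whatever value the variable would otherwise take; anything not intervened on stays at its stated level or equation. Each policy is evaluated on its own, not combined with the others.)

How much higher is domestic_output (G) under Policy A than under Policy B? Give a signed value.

-2286

Policy A (L − 10):
  M = 30
  E = 140
  L = 57 − 10 = 47
  P = 112 + 2·140 = 392
  R = 42 + 392 = 434
  G = -38 − 4·30 − 47 − 6·434 = -2809
Policy B (R := 80, M − 43):
  M = 30 − 43 = -13
  E = 140
  L = 57
  P = 112 + 2·140 = 392
  R = 80
  G = -38 − 4·(-13) − 57 − 6·80 = -523
G: -2809 − (-523) = -2286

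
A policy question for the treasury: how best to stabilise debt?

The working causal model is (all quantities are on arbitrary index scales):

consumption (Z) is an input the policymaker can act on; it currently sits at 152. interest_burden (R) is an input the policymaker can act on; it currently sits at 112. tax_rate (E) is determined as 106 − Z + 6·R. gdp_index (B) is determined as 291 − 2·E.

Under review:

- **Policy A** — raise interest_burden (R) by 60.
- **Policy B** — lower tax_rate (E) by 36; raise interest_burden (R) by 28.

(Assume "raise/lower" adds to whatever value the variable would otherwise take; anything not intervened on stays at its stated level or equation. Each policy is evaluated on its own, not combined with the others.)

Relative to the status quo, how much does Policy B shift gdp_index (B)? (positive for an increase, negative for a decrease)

-264

Baseline:
  Z = 152
  R = 112
  E = 106 − 152 + 6·112 = 626
  B = 291 − 2·626 = -961
Policy B (E − 36, R + 28):
  Z = 152
  R = 112 + 28 = 140
  E = 106 − 152 + 6·140 (−36 from intervention) = 758
  B = 291 − 2·758 = -1225
Change in B: -1225 − (-961) = -264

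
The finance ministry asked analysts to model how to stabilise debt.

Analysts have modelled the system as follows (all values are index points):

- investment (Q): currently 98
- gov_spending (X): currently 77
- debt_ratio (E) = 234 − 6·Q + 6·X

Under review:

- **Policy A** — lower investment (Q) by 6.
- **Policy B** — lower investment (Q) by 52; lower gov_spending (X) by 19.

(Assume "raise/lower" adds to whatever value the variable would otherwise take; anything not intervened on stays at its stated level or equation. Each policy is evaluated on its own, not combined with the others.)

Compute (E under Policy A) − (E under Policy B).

-162

Policy A (Q − 6):
  Q = 98 − 6 = 92
  X = 77
  E = 234 − 6·92 + 6·77 = 144
Policy B (Q − 52, X − 19):
  Q = 98 − 52 = 46
  X = 77 − 19 = 58
  E = 234 − 6·46 + 6·58 = 306
E: 144 − 306 = -162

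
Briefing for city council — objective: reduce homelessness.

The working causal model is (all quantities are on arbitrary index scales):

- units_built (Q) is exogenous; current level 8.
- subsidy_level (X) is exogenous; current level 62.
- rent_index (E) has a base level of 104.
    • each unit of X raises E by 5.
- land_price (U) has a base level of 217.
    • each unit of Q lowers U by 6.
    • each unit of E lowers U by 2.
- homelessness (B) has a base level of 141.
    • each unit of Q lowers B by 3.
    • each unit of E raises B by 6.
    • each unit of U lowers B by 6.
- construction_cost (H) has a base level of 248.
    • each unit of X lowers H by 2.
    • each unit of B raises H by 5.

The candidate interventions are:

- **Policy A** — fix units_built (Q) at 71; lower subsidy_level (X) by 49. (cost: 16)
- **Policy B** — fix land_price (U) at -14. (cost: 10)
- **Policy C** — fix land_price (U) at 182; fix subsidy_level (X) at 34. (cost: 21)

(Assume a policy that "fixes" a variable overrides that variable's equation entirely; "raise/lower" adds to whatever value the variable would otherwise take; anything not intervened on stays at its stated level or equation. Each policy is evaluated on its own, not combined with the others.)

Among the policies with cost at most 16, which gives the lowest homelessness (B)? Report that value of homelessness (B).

Policy A (Q := 71, X − 49):
  Q = 71
  X = 62 − 49 = 13
  E = 104 + 5·13 = 169
  U = 217 − 6·71 − 2·169 = -547
  B = 141 − 3·71 + 6·169 − 6·(-547) = 4224
Policy B (U := -14):
  Q = 8
  X = 62
  E = 104 + 5·62 = 414
  U = -14
  B = 141 − 3·8 + 6·414 − 6·(-14) = 2685
Comparing — Policy A: B=4224, Policy B: B=2685. Lowest is 2685 (Policy B).

2685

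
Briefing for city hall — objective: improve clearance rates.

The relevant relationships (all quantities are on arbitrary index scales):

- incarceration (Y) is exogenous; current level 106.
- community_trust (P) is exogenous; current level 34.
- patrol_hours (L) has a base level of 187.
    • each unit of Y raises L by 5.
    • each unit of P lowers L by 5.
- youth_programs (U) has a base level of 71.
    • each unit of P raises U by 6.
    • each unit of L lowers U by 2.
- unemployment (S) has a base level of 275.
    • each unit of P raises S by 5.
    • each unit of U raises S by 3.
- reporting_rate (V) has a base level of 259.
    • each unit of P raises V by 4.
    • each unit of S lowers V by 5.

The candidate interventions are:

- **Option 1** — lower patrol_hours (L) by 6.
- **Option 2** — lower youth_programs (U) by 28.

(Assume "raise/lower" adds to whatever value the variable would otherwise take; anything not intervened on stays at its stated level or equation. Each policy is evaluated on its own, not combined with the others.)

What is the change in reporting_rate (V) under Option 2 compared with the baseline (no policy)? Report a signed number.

420

Baseline:
  Y = 106
  P = 34
  L = 187 + 5·106 − 5·34 = 547
  U = 71 + 6·34 − 2·547 = -819
  S = 275 + 5·34 + 3·(-819) = -2012
  V = 259 + 4·34 − 5·(-2012) = 10455
Option 2 (U − 28):
  Y = 106
  P = 34
  L = 187 + 5·106 − 5·34 = 547
  U = 71 + 6·34 − 2·547 (−28 from intervention) = -847
  S = 275 + 5·34 + 3·(-847) = -2096
  V = 259 + 4·34 − 5·(-2096) = 10875
Change in V: 10875 − 10455 = 420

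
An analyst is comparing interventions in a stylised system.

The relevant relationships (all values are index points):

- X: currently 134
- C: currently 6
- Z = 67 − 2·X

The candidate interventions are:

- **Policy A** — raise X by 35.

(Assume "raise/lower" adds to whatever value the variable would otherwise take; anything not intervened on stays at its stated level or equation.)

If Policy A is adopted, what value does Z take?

-271

Policy A (X + 35):
  X = 134 + 35 = 169
  Z = 67 − 2·169 = -271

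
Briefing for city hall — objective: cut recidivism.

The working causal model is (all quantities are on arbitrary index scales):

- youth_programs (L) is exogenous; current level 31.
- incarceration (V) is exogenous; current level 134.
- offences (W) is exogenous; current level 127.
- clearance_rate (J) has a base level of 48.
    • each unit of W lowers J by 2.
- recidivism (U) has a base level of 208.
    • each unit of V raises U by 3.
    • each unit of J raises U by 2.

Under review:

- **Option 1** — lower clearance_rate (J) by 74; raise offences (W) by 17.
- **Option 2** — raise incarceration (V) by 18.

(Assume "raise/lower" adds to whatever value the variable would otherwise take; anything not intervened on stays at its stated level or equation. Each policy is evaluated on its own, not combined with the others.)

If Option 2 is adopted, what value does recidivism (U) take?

252

Option 2 (V + 18):
  V = 134 + 18 = 152
  W = 127
  J = 48 − 2·127 = -206
  U = 208 + 3·152 + 2·(-206) = 252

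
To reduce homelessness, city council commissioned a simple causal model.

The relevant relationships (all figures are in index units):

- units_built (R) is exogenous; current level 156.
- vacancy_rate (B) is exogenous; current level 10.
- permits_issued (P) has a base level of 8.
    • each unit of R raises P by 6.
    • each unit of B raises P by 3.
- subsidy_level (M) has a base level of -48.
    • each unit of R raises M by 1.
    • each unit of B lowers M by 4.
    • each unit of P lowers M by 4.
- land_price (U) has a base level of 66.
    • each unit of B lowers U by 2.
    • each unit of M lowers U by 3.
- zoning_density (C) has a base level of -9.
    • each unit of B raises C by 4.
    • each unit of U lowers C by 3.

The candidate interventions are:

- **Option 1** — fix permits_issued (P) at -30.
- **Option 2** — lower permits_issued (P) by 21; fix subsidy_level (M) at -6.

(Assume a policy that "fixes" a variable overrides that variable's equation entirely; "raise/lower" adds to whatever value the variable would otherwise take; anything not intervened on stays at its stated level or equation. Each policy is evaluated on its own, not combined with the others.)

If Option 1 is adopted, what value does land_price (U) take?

-518

Option 1 (P := -30):
  R = 156
  B = 10
  P = -30
  M = -48 + 156 − 4·10 − 4·(-30) = 188
  U = 66 − 2·10 − 3·188 = -518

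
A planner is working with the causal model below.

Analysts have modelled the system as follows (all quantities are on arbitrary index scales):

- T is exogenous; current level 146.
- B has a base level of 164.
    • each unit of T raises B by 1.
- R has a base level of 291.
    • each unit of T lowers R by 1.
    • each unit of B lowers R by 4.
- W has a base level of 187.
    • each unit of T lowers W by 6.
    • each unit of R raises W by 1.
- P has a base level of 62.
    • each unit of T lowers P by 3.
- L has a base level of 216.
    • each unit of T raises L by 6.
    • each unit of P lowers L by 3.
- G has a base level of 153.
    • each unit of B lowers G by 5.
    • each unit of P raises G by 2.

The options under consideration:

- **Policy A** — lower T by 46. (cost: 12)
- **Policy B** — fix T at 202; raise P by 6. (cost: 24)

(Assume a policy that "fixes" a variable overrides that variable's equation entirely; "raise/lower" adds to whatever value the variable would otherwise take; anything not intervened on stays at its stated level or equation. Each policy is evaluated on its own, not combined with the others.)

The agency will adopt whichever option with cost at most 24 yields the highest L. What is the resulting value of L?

3042

Policy A (T − 46):
  T = 146 − 46 = 100
  P = 62 − 3·100 = -238
  L = 216 + 6·100 − 3·(-238) = 1530
Policy B (T := 202, P + 6):
  T = 202
  P = 62 − 3·202 (+6 from intervention) = -538
  L = 216 + 6·202 − 3·(-538) = 3042
Comparing — Policy A: L=1530, Policy B: L=3042. Highest is 3042 (Policy B).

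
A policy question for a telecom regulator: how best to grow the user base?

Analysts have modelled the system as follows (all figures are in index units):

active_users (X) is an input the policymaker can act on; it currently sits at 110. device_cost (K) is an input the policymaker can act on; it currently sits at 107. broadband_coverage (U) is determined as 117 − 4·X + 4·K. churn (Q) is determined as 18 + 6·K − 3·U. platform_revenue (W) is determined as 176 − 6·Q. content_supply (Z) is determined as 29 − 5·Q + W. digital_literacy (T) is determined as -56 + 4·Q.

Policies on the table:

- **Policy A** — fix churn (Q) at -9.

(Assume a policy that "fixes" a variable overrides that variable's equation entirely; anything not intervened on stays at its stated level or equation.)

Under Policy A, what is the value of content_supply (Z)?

Policy A (Q := -9):
  X = 110
  K = 107
  U = 117 − 4·110 + 4·107 = 105
  Q = -9
  W = 176 − 6·(-9) = 230
  Z = 29 − 5·(-9) + 230 = 304

304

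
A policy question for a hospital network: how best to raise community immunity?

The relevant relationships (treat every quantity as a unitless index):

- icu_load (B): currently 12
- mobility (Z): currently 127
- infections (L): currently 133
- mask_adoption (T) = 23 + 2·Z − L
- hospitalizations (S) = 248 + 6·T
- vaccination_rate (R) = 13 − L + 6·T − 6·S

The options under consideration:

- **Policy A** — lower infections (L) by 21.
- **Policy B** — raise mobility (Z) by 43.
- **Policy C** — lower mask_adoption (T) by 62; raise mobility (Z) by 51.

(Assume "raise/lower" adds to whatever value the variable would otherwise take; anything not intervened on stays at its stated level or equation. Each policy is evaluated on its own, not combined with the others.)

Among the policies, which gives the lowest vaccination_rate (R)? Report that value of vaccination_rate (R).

-8508

Policy A (L − 21):
  Z = 127
  L = 133 − 21 = 112
  T = 23 + 2·127 − 112 = 165
  S = 248 + 6·165 = 1238
  R = 13 − 112 + 6·165 − 6·1238 = -6537
Policy B (Z + 43):
  Z = 127 + 43 = 170
  L = 133
  T = 23 + 2·170 − 133 = 230
  S = 248 + 6·230 = 1628
  R = 13 − 133 + 6·230 − 6·1628 = -8508
Policy C (T − 62, Z + 51):
  Z = 127 + 51 = 178
  L = 133
  T = 23 + 2·178 − 133 (−62 from intervention) = 184
  S = 248 + 6·184 = 1352
  R = 13 − 133 + 6·184 − 6·1352 = -7128
Comparing — Policy A: R=-6537, Policy B: R=-8508, Policy C: R=-7128. Lowest is -8508 (Policy B).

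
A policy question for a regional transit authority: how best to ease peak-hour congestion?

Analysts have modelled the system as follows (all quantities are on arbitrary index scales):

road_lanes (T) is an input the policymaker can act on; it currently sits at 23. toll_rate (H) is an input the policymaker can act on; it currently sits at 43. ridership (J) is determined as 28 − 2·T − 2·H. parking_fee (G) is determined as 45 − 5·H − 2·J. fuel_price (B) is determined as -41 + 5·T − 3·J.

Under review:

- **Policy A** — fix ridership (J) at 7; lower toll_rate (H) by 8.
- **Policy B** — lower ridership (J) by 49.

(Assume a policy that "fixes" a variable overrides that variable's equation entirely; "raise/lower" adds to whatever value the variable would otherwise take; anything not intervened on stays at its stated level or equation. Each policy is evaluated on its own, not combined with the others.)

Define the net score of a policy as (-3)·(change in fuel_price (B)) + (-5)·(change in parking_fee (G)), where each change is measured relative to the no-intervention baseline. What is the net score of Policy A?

1909

Baseline:
  T = 23
  H = 43
  J = 28 − 2·23 − 2·43 = -104
  G = 45 − 5·43 − 2·(-104) = 38
  B = -41 + 5·23 − 3·(-104) = 386
Policy A (J := 7, H − 8):
  T = 23
  H = 43 − 8 = 35
  J = 7
  G = 45 − 5·35 − 2·7 = -144
  B = -41 + 5·23 − 3·7 = 53
ΔB = 53 − 386 = -333; ΔG = -144 − 38 = -182
Score = (-3)·(-333) + (-5)·(-182) = 1909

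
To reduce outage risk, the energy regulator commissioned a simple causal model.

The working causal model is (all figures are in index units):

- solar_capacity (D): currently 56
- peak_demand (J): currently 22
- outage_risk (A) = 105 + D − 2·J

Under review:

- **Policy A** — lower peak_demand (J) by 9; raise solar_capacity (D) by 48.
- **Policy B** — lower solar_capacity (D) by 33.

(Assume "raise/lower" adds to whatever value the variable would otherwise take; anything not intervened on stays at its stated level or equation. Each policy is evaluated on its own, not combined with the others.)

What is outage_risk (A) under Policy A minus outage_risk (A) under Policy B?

Policy A (J − 9, D + 48):
  D = 56 + 48 = 104
  J = 22 − 9 = 13
  A = 105 + 104 − 2·13 = 183
Policy B (D − 33):
  D = 56 − 33 = 23
  J = 22
  A = 105 + 23 − 2·22 = 84
A: 183 − 84 = 99

99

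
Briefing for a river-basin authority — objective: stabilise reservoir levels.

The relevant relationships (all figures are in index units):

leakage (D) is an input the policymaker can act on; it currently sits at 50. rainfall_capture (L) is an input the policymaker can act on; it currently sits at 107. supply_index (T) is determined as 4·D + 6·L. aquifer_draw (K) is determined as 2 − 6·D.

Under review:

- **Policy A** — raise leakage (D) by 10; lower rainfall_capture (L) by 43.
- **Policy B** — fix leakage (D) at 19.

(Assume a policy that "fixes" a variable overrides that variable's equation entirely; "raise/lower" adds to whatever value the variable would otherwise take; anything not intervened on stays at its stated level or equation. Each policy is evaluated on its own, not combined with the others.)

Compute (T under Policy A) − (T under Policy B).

-94

Policy A (D + 10, L − 43):
  D = 50 + 10 = 60
  L = 107 − 43 = 64
  T = 0 + 4·60 + 6·64 = 624
Policy B (D := 19):
  D = 19
  L = 107
  T = 0 + 4·19 + 6·107 = 718
T: 624 − 718 = -94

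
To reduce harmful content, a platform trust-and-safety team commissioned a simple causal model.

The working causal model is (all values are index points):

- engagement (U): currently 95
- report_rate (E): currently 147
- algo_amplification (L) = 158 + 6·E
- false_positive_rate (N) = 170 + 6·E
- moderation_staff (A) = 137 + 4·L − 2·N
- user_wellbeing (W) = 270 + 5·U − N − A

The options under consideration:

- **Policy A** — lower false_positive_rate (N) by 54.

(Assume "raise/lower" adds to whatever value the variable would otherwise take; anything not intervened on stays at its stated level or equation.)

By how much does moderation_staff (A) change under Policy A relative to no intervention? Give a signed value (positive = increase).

108

Baseline:
  E = 147
  L = 158 + 6·147 = 1040
  N = 170 + 6·147 = 1052
  A = 137 + 4·1040 − 2·1052 = 2193
Policy A (N − 54):
  E = 147
  L = 158 + 6·147 = 1040
  N = 170 + 6·147 (−54 from intervention) = 998
  A = 137 + 4·1040 − 2·998 = 2301
Change in A: 2301 − 2193 = 108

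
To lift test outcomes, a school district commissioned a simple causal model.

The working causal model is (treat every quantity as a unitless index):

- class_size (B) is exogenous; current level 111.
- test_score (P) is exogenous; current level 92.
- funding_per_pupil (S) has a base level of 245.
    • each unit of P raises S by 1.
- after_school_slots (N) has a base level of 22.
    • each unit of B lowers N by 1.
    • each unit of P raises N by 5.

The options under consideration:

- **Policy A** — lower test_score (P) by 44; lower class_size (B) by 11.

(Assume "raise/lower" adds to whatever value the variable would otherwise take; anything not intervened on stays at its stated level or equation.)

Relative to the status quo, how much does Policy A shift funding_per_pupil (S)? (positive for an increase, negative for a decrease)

-44

Baseline:
  P = 92
  S = 245 + 92 = 337
Policy A (P − 44, B − 11):
  P = 92 − 44 = 48
  S = 245 + 48 = 293
Change in S: 293 − 337 = -44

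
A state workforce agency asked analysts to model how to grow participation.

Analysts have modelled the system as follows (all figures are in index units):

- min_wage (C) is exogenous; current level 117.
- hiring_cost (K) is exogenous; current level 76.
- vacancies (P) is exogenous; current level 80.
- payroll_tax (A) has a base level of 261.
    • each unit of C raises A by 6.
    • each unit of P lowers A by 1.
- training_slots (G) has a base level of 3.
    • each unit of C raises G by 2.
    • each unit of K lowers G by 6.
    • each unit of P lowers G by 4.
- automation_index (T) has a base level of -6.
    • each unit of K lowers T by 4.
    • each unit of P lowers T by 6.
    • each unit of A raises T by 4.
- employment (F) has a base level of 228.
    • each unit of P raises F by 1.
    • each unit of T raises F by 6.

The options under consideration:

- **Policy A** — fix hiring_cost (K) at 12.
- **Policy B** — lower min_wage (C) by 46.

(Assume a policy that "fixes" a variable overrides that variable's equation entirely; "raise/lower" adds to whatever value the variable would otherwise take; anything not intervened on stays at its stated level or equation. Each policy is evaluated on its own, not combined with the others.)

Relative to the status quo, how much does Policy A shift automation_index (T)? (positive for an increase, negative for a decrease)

256

Baseline:
  C = 117
  K = 76
  P = 80
  A = 261 + 6·117 − 80 = 883
  T = -6 − 4·76 − 6·80 + 4·883 = 2742
Policy A (K := 12):
  C = 117
  K = 12
  P = 80
  A = 261 + 6·117 − 80 = 883
  T = -6 − 4·12 − 6·80 + 4·883 = 2998
Change in T: 2998 − 2742 = 256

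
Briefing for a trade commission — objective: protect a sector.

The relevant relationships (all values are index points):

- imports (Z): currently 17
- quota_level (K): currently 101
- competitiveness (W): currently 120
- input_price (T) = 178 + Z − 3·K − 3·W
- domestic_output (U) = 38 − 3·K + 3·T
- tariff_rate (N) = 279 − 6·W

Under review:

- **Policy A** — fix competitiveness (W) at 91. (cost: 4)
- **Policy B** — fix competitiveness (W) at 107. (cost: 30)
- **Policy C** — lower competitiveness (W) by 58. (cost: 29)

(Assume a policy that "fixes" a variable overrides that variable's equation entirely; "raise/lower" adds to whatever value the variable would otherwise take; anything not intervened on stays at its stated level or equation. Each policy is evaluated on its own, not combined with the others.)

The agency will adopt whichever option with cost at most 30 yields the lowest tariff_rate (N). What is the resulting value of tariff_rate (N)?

Policy A (W := 91):
  W = 91
  N = 279 − 6·91 = -267
Policy B (W := 107):
  W = 107
  N = 279 − 6·107 = -363
Policy C (W − 58):
  W = 120 − 58 = 62
  N = 279 − 6·62 = -93
Comparing — Policy A: N=-267, Policy B: N=-363, Policy C: N=-93. Lowest is -363 (Policy B).

-363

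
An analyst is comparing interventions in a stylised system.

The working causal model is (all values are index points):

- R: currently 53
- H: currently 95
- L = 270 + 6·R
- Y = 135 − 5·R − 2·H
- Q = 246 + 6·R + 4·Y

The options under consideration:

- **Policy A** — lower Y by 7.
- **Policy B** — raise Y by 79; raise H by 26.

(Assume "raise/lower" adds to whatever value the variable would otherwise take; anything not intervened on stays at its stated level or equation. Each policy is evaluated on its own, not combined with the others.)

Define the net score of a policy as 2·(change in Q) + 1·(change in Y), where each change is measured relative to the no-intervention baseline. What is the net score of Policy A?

Baseline:
  R = 53
  H = 95
  Y = 135 − 5·53 − 2·95 = -320
  Q = 246 + 6·53 + 4·(-320) = -716
Policy A (Y − 7):
  R = 53
  H = 95
  Y = 135 − 5·53 − 2·95 (−7 from intervention) = -327
  Q = 246 + 6·53 + 4·(-327) = -744
ΔQ = -744 − (-716) = -28; ΔY = -327 − (-320) = -7
Score = 2·(-28) + 1·(-7) = -63

-63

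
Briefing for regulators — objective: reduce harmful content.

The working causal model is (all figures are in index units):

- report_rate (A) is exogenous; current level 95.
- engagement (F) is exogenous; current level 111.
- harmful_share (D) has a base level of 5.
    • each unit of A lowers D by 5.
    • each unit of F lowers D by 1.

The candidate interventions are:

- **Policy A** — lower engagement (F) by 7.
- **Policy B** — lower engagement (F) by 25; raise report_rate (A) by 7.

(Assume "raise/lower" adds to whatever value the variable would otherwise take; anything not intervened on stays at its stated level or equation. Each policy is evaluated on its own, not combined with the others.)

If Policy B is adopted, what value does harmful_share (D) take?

Policy B (F − 25, A + 7):
  A = 95 + 7 = 102
  F = 111 − 25 = 86
  D = 5 − 5·102 − 86 = -591

-591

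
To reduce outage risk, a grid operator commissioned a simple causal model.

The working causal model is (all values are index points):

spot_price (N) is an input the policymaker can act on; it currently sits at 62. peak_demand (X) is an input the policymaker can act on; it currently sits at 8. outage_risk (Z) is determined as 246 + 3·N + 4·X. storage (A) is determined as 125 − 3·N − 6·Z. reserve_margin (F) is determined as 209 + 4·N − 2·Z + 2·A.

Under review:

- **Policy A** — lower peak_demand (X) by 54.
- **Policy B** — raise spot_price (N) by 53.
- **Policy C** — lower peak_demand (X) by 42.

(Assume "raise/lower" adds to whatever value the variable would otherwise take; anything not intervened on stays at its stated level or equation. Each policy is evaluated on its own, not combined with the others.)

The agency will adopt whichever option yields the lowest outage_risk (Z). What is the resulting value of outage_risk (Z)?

248

Policy A (X − 54):
  N = 62
  X = 8 − 54 = -46
  Z = 246 + 3·62 + 4·(-46) = 248
Policy B (N + 53):
  N = 62 + 53 = 115
  X = 8
  Z = 246 + 3·115 + 4·8 = 623
Policy C (X − 42):
  N = 62
  X = 8 − 42 = -34
  Z = 246 + 3·62 + 4·(-34) = 296
Comparing — Policy A: Z=248, Policy B: Z=623, Policy C: Z=296. Lowest is 248 (Policy A).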